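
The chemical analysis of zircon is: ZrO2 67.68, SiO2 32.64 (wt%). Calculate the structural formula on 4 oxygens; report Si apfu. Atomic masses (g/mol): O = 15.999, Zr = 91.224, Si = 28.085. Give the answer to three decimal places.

0.995 Si apfu

ZrO2: 67.68/123.222 = 0.54925 mol → 0.54925 mol Zr, 1.09850 mol O.
SiO2: 32.64/60.083 = 0.54325 mol → 0.54325 mol Si, 1.08650 mol O.
Total oxygen = 2.18500 mol. Normalization factor = 4/2.18500 = 1.83066.
Si per 4 O = 0.54325 × 1.83066 = 0.995.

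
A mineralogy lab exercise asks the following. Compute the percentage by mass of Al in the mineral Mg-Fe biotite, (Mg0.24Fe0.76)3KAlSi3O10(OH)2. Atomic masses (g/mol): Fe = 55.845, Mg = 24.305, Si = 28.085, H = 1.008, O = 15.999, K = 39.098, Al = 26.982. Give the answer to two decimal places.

Molar mass of (Mg0.24Fe0.76)3KAlSi3O10(OH)2: 0.72*24.305 + 2.28*55.845 + 1*39.098 + 1*26.982 + 3*28.085 + 12*15.999 + 2*1.008 = 489.165 g/mol.
Mass of Al per formula unit: 1 × 26.982 = 26.982 g.
Weight fraction Al = 26.982 / 489.165 = 0.0552.

5.52 mass %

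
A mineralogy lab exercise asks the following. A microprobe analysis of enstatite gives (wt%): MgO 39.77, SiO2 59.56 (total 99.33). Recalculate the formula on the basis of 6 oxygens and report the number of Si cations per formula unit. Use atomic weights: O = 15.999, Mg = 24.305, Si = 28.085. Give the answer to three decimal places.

2.003 Si apfu

MgO (M=40.304): mol = 0.98675; Mg = 0.98675, O = 0.98675.
SiO2 (M=60.083): mol = 0.99130; Si = 0.99130, O = 1.98260.
ΣO = 2.96935; factor = 6/ΣO = 2.02064.
Si apfu = 0.99130 × 2.02064 = 2.003.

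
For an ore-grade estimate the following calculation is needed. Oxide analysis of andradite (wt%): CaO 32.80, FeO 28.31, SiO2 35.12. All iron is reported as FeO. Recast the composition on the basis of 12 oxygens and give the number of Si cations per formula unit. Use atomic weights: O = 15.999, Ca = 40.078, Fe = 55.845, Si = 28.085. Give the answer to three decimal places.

3.265 Si apfu

CaO (M=56.077): mol = 0.58491; Ca = 0.58491, O = 0.58491.
FeO (M=71.844): mol = 0.39405; Fe = 0.39405, O = 0.39405.
SiO2 (M=60.083): mol = 0.58452; Si = 0.58452, O = 1.16904.
ΣO = 2.14800; factor = 12/ΣO = 5.58659.
Si apfu = 0.58452 × 5.58659 = 3.265.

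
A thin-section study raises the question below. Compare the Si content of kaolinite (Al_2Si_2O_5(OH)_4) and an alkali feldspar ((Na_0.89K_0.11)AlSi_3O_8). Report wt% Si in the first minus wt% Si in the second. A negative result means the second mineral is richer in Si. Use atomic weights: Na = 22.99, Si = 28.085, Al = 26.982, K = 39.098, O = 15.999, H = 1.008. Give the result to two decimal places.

-10.16 percentage points

Si in Al_2Si_2O_5(OH)_4: molar mass 258.157 g/mol; 2×28.085 = 56.170 g → 21.76 wt%.
Si in (Na_0.89K_0.11)AlSi_3O_8: molar mass 263.991 g/mol; 3×28.085 = 84.255 g → 31.92 wt%.
Difference = 21.76 − 31.92 = -10.16 percentage points.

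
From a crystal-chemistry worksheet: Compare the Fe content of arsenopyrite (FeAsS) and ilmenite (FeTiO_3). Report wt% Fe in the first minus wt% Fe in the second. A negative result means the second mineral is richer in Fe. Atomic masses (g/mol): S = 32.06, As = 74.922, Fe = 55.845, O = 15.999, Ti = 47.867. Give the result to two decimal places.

-2.51 percentage points

M(FeAsS) = 162.827 g/mol, so wt% Fe = 55.845/162.827 × 100 = 34.30%.
M(FeTiO_3) = 151.709 g/mol, so wt% Fe = 55.845/151.709 × 100 = 36.81%.
34.30 − 36.81 = -2.51 pp.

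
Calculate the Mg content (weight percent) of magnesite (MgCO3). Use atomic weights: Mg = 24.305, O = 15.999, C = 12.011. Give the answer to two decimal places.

M(MgCO3) = 84.313 g/mol.
Mg contributes 1 × 24.305 = 24.305 g per mole.
24.305/84.313 = 0.2883 → 28.83%.

28.83 weight percent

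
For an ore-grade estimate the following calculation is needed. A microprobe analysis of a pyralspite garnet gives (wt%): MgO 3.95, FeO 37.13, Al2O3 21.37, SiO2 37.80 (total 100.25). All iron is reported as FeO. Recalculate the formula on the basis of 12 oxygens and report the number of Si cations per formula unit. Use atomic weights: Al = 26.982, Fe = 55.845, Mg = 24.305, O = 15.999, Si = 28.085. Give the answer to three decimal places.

3.95 wt% MgO ÷ 40.304 g/mol = 0.09801 mol, giving 0.09801 Mg and 0.09801 O.
37.13 wt% FeO ÷ 71.844 g/mol = 0.51681 mol, giving 0.51681 Fe and 0.51681 O.
21.37 wt% Al2O3 ÷ 101.961 g/mol = 0.20959 mol, giving 0.41918 Al and 0.62877 O.
37.80 wt% SiO2 ÷ 60.083 g/mol = 0.62913 mol, giving 0.62913 Si and 1.25826 O.
Oxygen sums to 2.50185; scaling by 12/2.50185 = 4.79645 puts the formula on 12 O.
Si: 0.62913 × 4.79645 = 3.018 atoms per formula unit.

3.018 Si apfu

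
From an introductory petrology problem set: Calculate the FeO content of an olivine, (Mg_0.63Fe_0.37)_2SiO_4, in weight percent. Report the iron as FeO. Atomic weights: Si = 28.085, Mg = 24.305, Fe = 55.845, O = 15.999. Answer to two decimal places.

Molar mass of (Mg_0.63Fe_0.37)_2SiO_4 = 1.26×24.305 + 0.74×55.845 + 1×28.085 + 4×15.999 = 164.031 g/mol.
Each formula unit contains 0.74 Fe, equivalent to 0.74/1 = 0.7400 mol FeO.
M(FeO) = 1×55.845 + 1×15.999 = 71.844 g/mol.
Mass of FeO per formula unit = 0.7400 × 71.844 = 53.165 g.
FeO wt% = 53.165 / 164.031 × 100 = 32.41%.

32.41 wt%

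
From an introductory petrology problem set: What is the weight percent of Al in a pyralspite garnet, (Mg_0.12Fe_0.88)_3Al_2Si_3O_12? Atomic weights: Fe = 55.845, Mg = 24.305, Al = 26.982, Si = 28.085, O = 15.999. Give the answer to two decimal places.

11.09 mass %

Molar mass of (Mg_0.12Fe_0.88)_3Al_2Si_3O_12: 0.36*24.305 + 2.64*55.845 + 2*26.982 + 3*28.085 + 12*15.999 = 486.388 g/mol.
Mass of Al per formula unit: 2 × 26.982 = 53.964 g.
Weight fraction Al = 53.964 / 486.388 = 0.1109.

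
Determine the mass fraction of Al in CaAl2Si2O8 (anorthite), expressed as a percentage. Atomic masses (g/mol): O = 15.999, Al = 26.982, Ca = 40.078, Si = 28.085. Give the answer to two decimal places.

19.40 weight percent

Molar mass of CaAl2Si2O8: 1×40.078 + 2×26.982 + 2×28.085 + 8×15.999 = 278.204 g/mol.
Mass of Al per formula unit: 2 × 26.982 = 53.964 g.
Weight fraction Al = 53.964 / 278.204 = 0.1940.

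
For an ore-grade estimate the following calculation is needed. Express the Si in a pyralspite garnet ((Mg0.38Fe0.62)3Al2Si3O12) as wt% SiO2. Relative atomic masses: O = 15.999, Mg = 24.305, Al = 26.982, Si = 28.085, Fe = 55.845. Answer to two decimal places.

39.03 wt%

M((Mg0.38Fe0.62)3Al2Si3O12) = 461.786 g/mol; M(SiO2) = 60.083 g/mol.
Moles SiO2 per formula unit = 3 Si ÷ 1 = 3.0000.
SiO2 fraction = (3.0000 × 60.083) / 461.786 = 180.249/461.786 = 0.3903.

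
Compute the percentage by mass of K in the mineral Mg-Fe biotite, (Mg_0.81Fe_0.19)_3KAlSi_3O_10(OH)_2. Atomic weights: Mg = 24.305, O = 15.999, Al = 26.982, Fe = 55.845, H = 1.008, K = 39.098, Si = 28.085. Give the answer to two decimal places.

M((Mg_0.81Fe_0.19)_3KAlSi_3O_10(OH)_2) = 435.232 g/mol.
K contributes 1 × 39.098 = 39.098 g per mole.
39.098/435.232 = 0.0898 → 8.98%.

8.98 mass %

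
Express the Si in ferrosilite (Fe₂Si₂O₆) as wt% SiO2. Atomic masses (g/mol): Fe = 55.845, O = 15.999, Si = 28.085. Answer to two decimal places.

Formula mass = 263.854 g/mol.
2 Si → 2.0000 mol SiO2 per formula unit; M(SiO2) = 60.083, so SiO2 mass = 120.166 g.
120.166/263.854 × 100 = 45.54 wt%.

45.54 wt%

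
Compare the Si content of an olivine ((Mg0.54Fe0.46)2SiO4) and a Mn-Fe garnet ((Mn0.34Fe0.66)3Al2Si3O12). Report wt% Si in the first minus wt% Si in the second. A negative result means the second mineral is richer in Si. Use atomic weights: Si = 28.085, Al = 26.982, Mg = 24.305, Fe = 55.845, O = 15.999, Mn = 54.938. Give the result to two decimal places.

M((Mg0.54Fe0.46)2SiO4) = 169.708 g/mol, so wt% Si = 28.085/169.708 × 100 = 16.55%.
M((Mn0.34Fe0.66)3Al2Si3O12) = 496.817 g/mol, so wt% Si = 84.255/496.817 × 100 = 16.96%.
16.55 − 16.96 = -0.41 pp.

-0.41 percentage points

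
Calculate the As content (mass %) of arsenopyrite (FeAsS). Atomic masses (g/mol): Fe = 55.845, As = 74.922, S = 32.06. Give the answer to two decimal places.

46.01 mass %

Formula mass = 1*55.845 + 1*74.922 + 1*32.06 = 162.827 g/mol, of which 74.922 g is As.
So As makes up 74.922/162.827 = 0.4601 of the mass, i.e. 46.01%.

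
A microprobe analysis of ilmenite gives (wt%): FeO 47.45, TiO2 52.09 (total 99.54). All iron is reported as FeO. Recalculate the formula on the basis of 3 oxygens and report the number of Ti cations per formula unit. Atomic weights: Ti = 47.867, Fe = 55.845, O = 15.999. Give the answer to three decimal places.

FeO: 47.45/71.844 = 0.66046 mol → 0.66046 mol Fe, 0.66046 mol O.
TiO2: 52.09/79.865 = 0.65223 mol → 0.65223 mol Ti, 1.30446 mol O.
Total oxygen = 1.96492 mol. Normalization factor = 3/1.96492 = 1.52678.
Ti per 3 O = 0.65223 × 1.52678 = 0.996.

0.996 Ti apfu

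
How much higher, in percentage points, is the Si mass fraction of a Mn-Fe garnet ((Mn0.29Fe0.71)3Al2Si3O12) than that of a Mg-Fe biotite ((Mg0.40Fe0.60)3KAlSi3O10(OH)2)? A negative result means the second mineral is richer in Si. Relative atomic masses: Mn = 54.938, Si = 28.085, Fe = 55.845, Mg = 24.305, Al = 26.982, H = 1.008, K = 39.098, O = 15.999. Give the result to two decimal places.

Si in (Mn0.29Fe0.71)3Al2Si3O12: molar mass 496.953 g/mol; 3×28.085 = 84.255 g → 16.95 wt%.
Si in (Mg0.40Fe0.60)3KAlSi3O10(OH)2: molar mass 474.026 g/mol; 3×28.085 = 84.255 g → 17.77 wt%.
Difference = 16.95 − 17.77 = -0.82 percentage points.

-0.82 percentage points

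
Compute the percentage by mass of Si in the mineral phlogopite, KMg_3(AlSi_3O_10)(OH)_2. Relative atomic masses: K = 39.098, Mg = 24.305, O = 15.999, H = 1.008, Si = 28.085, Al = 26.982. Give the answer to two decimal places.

20.19 wt%

M(KMg_3(AlSi_3O_10)(OH)_2) = 417.254 g/mol.
Si contributes 3 × 28.085 = 84.255 g per mole.
84.255/417.254 = 0.2019 → 20.19%.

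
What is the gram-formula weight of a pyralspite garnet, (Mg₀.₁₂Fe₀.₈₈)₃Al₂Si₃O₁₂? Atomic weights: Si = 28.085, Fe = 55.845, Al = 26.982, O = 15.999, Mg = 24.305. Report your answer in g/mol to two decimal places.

486.39 g/mol

Mg: 0.36 × 24.305 = 8.7498
Fe: 2.64 × 55.845 = 147.4308
Al: 2 × 26.982 = 53.9640
Si: 3 × 28.085 = 84.2550
O: 12 × 15.999 = 191.9880
Summing the contributions gives the formula mass.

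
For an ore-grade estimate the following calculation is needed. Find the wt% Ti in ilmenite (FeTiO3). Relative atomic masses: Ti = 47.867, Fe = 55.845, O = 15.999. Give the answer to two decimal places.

31.55 mass %

M(FeTiO3) = 151.709 g/mol.
Ti contributes 1 × 47.867 = 47.867 g per mole.
47.867/151.709 = 0.3155 → 31.55%.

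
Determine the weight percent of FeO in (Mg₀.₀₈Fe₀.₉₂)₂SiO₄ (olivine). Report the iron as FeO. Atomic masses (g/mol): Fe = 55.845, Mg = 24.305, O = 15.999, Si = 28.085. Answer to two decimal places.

Formula mass = 198.725 g/mol.
1.84 Fe → 1.8400 mol FeO per formula unit; M(FeO) = 71.844, so FeO mass = 132.193 g.
132.193/198.725 × 100 = 66.52 wt%.

66.52 wt%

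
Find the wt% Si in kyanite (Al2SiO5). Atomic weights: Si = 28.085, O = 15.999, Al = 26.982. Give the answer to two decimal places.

17.33 weight percent

M(Al2SiO5) = 162.044 g/mol.
Si contributes 1 × 28.085 = 28.085 g per mole.
28.085/162.044 = 0.1733 → 17.33%.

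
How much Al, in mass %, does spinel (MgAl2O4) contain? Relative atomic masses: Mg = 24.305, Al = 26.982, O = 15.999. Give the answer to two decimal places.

37.93 mass %

Formula mass = 1×24.305 + 2×26.982 + 4×15.999 = 142.265 g/mol, of which 53.964 g is Al.
So Al makes up 53.964/142.265 = 0.3793 of the mass, i.e. 37.93%.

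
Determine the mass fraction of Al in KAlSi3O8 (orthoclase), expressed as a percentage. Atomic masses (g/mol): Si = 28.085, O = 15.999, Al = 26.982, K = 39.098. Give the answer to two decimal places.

Formula mass = 1×39.098 + 1×26.982 + 3×28.085 + 8×15.999 = 278.327 g/mol, of which 26.982 g is Al.
So Al makes up 26.982/278.327 = 0.0969 of the mass, i.e. 9.69%.

9.69 mass %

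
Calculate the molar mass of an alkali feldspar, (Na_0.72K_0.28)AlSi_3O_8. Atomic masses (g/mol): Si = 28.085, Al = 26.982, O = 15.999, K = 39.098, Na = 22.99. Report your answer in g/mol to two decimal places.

266.73 g/mol

M = 0.72×22.99 + 0.28×39.098 + 1×26.982 + 3×28.085 + 8×15.999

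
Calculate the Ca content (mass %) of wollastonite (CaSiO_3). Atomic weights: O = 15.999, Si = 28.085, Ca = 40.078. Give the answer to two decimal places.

Molar mass of CaSiO_3: 1*40.078 + 1*28.085 + 3*15.999 = 116.160 g/mol.
Mass of Ca per formula unit: 1 × 40.078 = 40.078 g.
Weight fraction Ca = 40.078 / 116.160 = 0.3450.

34.50 mass %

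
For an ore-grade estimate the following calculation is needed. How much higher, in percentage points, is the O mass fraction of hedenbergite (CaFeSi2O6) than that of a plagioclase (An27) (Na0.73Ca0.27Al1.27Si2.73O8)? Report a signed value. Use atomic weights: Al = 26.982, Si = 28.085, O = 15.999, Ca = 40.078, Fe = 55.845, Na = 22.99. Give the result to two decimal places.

-9.33 percentage points

M(CaFeSi2O6) = 248.087 g/mol, so wt% O = 95.994/248.087 × 100 = 38.69%.
M(Na0.73Ca0.27Al1.27Si2.73O8) = 266.535 g/mol, so wt% O = 127.992/266.535 × 100 = 48.02%.
38.69 − 48.02 = -9.33 pp.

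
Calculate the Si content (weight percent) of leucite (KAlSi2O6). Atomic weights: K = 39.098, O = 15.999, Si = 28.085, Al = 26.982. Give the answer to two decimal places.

25.74 weight percent

Formula mass = 1*39.098 + 1*26.982 + 2*28.085 + 6*15.999 = 218.244 g/mol, of which 56.170 g is Si.
So Si makes up 56.170/218.244 = 0.2574 of the mass, i.e. 25.74%.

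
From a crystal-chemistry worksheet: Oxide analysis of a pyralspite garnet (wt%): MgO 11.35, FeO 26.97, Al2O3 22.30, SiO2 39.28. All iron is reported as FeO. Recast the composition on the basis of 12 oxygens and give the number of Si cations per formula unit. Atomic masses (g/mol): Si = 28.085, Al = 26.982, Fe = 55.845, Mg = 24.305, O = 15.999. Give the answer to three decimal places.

MgO (M=40.304): mol = 0.28161; Mg = 0.28161, O = 0.28161.
FeO (M=71.844): mol = 0.37540; Fe = 0.37540, O = 0.37540.
Al2O3 (M=101.961): mol = 0.21871; Al = 0.43742, O = 0.65613.
SiO2 (M=60.083): mol = 0.65376; Si = 0.65376, O = 1.30752.
ΣO = 2.62066; factor = 12/ΣO = 4.57900.
Si apfu = 0.65376 × 4.57900 = 2.994.

2.994 Si apfu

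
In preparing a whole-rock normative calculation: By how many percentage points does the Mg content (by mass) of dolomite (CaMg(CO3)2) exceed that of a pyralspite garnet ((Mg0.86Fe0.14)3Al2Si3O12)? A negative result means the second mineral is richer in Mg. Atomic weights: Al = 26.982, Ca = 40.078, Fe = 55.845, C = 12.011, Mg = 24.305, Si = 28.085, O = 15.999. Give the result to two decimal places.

M(CaMg(CO3)2) = 184.399 g/mol, so wt% Mg = 24.305/184.399 × 100 = 13.18%.
M((Mg0.86Fe0.14)3Al2Si3O12) = 416.369 g/mol, so wt% Mg = 62.707/416.369 × 100 = 15.06%.
13.18 − 15.06 = -1.88 pp.

-1.88 percentage points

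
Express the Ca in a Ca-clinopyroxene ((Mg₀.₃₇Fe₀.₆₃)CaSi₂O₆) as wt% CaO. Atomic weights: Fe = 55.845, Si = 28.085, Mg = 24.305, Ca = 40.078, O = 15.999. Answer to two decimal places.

23.72 wt%

M((Mg₀.₃₇Fe₀.₆₃)CaSi₂O₆) = 236.417 g/mol; M(CaO) = 56.077 g/mol.
Moles CaO per formula unit = 1 Ca ÷ 1 = 1.0000.
CaO fraction = (1.0000 × 56.077) / 236.417 = 56.077/236.417 = 0.2372.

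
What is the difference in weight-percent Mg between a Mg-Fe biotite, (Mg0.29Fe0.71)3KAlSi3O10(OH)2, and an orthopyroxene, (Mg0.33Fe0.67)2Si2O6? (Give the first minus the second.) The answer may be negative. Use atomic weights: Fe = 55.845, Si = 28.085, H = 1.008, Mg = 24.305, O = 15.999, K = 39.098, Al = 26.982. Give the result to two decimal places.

-2.24 percentage points

Mg in (Mg0.29Fe0.71)3KAlSi3O10(OH)2: molar mass 484.434 g/mol; 0.87×24.305 = 21.145 g → 4.36 wt%.
Mg in (Mg0.33Fe0.67)2Si2O6: molar mass 243.038 g/mol; 0.66×24.305 = 16.041 g → 6.60 wt%.
Difference = 4.36 − 6.60 = -2.24 percentage points.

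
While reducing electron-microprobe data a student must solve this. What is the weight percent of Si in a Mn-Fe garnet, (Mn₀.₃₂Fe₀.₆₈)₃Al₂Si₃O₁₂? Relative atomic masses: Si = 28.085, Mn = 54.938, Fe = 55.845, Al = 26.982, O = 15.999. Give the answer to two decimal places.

Molar mass of (Mn₀.₃₂Fe₀.₆₈)₃Al₂Si₃O₁₂: 0.96·54.938 + 2.04·55.845 + 2·26.982 + 3·28.085 + 12·15.999 = 496.871 g/mol.
Mass of Si per formula unit: 3 × 28.085 = 84.255 g.
Weight fraction Si = 84.255 / 496.871 = 0.1696.

16.96 weight percent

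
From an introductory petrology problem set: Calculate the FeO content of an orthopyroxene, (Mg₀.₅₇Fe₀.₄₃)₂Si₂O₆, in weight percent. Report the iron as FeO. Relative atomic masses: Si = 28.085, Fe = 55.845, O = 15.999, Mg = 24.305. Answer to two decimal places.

Formula mass = 227.898 g/mol.
0.86 Fe → 0.8600 mol FeO per formula unit; M(FeO) = 71.844, so FeO mass = 61.786 g.
61.786/227.898 × 100 = 27.11 wt%.

27.11 wt%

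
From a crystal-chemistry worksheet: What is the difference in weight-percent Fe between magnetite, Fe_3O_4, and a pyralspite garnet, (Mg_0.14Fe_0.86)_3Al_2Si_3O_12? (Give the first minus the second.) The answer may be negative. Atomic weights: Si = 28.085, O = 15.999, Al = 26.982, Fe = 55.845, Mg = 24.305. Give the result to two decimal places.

42.62 percentage points

First mineral: 167.535 g Fe in 231.531 g formula = 72.36 wt% Fe.
Second mineral: 144.080 g Fe in 484.495 g formula = 29.74 wt% Fe.
72.36% − 29.74% gives a difference of 42.62 percentage points.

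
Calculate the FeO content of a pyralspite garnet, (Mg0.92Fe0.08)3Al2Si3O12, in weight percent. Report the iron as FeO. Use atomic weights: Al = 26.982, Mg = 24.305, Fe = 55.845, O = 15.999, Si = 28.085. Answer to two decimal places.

4.20 wt%

M((Mg0.92Fe0.08)3Al2Si3O12) = 410.692 g/mol; M(FeO) = 71.844 g/mol.
Moles FeO per formula unit = 0.24 Fe ÷ 1 = 0.2400.
FeO fraction = (0.2400 × 71.844) / 410.692 = 17.243/410.692 = 0.0420.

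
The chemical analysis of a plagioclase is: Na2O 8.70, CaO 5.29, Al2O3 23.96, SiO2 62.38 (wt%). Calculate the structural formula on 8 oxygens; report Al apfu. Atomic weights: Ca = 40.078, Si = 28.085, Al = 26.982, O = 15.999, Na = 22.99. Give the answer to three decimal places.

Na2O (M=61.979): mol = 0.14037; Na = 0.28074, O = 0.14037.
CaO (M=56.077): mol = 0.09433; Ca = 0.09433, O = 0.09433.
Al2O3 (M=101.961): mol = 0.23499; Al = 0.46998, O = 0.70497.
SiO2 (M=60.083): mol = 1.03823; Si = 1.03823, O = 2.07646.
ΣO = 3.01613; factor = 8/ΣO = 2.65241.
Al apfu = 0.46998 × 2.65241 = 1.247.

1.247 Al apfu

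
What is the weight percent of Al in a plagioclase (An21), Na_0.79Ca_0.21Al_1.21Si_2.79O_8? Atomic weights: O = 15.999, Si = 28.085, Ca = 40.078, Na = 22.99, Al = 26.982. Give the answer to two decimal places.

M(Na_0.79Ca_0.21Al_1.21Si_2.79O_8) = 265.576 g/mol.
Al contributes 1.21 × 26.982 = 32.648 g per mole.
32.648/265.576 = 0.1229 → 12.29%.

12.29 weight percent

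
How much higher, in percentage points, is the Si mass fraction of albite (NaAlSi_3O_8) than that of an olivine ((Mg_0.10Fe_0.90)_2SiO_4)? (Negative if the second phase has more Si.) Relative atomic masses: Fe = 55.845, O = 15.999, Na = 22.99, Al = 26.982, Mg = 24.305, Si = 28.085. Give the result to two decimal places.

17.91 percentage points

First mineral: 84.255 g Si in 262.219 g formula = 32.13 wt% Si.
Second mineral: 28.085 g Si in 197.463 g formula = 14.22 wt% Si.
32.13% − 14.22% gives a difference of 17.91 percentage points.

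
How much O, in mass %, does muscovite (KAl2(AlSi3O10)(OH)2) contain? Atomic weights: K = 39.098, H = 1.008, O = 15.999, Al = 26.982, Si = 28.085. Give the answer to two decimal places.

Molar mass of KAl2(AlSi3O10)(OH)2: 1*39.098 + 3*26.982 + 3*28.085 + 12*15.999 + 2*1.008 = 398.303 g/mol.
Mass of O per formula unit: 12 × 15.999 = 191.988 g.
Weight fraction O = 191.988 / 398.303 = 0.4820.

48.20 mass %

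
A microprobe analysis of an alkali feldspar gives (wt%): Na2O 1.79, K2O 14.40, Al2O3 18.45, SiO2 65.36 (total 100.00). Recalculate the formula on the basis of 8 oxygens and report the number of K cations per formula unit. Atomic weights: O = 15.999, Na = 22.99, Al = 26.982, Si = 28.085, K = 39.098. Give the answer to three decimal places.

0.843 K apfu

Na2O: 1.79/61.979 = 0.02888 mol → 0.05776 mol Na, 0.02888 mol O.
K2O: 14.40/94.195 = 0.15287 mol → 0.30574 mol K, 0.15287 mol O.
Al2O3: 18.45/101.961 = 0.18095 mol → 0.36190 mol Al, 0.54285 mol O.
SiO2: 65.36/60.083 = 1.08783 mol → 1.08783 mol Si, 2.17566 mol O.
Total oxygen = 2.90026 mol. Normalization factor = 8/2.90026 = 2.75837.
K per 8 O = 0.30574 × 2.75837 = 0.843.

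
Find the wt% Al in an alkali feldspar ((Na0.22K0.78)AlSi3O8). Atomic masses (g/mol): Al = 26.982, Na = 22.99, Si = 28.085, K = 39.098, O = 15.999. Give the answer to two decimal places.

M((Na0.22K0.78)AlSi3O8) = 274.783 g/mol.
Al contributes 1 × 26.982 = 26.982 g per mole.
26.982/274.783 = 0.0982 → 9.82%.

9.82 wt%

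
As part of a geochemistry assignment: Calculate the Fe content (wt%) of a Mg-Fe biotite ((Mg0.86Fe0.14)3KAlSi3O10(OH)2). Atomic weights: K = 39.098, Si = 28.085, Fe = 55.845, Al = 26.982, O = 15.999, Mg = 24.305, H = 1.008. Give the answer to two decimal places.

5.45 wt%

M((Mg0.86Fe0.14)3KAlSi3O10(OH)2) = 430.501 g/mol.
Fe contributes 0.42 × 55.845 = 23.455 g per mole.
23.455/430.501 = 0.0545 → 5.45%.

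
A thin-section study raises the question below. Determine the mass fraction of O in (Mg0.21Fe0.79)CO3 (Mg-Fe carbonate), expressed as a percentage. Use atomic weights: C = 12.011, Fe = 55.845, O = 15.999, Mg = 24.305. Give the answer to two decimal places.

43.94 weight percent

M((Mg0.21Fe0.79)CO3) = 109.230 g/mol.
O contributes 3 × 15.999 = 47.997 g per mole.
47.997/109.230 = 0.4394 → 43.94%.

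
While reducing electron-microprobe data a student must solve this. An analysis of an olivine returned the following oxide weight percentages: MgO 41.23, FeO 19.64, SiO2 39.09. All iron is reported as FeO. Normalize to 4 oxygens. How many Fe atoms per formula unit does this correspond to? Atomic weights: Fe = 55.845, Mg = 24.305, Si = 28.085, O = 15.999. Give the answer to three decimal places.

0.421 Fe apfu

MgO (M=40.304): mol = 1.02298; Mg = 1.02298, O = 1.02298.
FeO (M=71.844): mol = 0.27337; Fe = 0.27337, O = 0.27337.
SiO2 (M=60.083): mol = 0.65060; Si = 0.65060, O = 1.30120.
ΣO = 2.59755; factor = 4/ΣO = 1.53991.
Fe apfu = 0.27337 × 1.53991 = 0.421.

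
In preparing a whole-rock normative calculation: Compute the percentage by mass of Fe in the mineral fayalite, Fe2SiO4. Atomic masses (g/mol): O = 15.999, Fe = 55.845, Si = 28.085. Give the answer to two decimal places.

54.81 mass %

Formula mass = 2*55.845 + 1*28.085 + 4*15.999 = 203.771 g/mol, of which 111.690 g is Fe.
So Fe makes up 111.690/203.771 = 0.5481 of the mass, i.e. 54.81%.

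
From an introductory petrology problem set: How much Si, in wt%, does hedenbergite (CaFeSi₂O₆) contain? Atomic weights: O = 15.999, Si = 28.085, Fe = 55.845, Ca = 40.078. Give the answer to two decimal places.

22.64 wt%

Molar mass of CaFeSi₂O₆: 1*40.078 + 1*55.845 + 2*28.085 + 6*15.999 = 248.087 g/mol.
Mass of Si per formula unit: 2 × 28.085 = 56.170 g.
Weight fraction Si = 56.170 / 248.087 = 0.2264.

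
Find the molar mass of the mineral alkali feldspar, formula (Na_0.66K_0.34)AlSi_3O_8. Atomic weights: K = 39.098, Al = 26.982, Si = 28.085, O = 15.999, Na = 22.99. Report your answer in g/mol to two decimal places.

Na: 0.66 × 22.99 = 15.1734
K: 0.34 × 39.098 = 13.2933
Al: 1 × 26.982 = 26.9820
Si: 3 × 28.085 = 84.2550
O: 8 × 15.999 = 127.9920
Summing the contributions gives the formula mass.

267.70 g/mol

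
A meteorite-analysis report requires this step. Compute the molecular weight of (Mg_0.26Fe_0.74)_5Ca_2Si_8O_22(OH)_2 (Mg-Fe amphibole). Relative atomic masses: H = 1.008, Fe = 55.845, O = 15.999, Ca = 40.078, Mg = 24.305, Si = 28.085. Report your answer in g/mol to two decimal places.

M = 1.30×24.305 + 3.70×55.845 + 2×40.078 + 8×28.085 + 24×15.999 + 2×1.008

929.05 g/mol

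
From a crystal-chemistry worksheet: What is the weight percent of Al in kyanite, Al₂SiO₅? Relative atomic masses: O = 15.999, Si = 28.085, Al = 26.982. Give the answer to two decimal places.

M(Al₂SiO₅) = 162.044 g/mol.
Al contributes 2 × 26.982 = 53.964 g per mole.
53.964/162.044 = 0.3330 → 33.30%.

33.30 mass %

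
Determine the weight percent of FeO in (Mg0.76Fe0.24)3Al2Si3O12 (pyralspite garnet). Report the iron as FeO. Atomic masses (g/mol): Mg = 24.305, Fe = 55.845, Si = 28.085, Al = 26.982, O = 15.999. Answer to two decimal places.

Formula mass = 425.831 g/mol.
0.72 Fe → 0.7200 mol FeO per formula unit; M(FeO) = 71.844, so FeO mass = 51.728 g.
51.728/425.831 × 100 = 12.15 wt%.

12.15 wt%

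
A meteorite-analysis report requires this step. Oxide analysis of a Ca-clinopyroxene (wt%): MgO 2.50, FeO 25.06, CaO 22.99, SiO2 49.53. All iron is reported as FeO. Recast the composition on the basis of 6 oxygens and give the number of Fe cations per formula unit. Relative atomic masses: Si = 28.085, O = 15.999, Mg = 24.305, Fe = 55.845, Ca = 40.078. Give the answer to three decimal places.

2.50 wt% MgO ÷ 40.304 g/mol = 0.06203 mol, giving 0.06203 Mg and 0.06203 O.
25.06 wt% FeO ÷ 71.844 g/mol = 0.34881 mol, giving 0.34881 Fe and 0.34881 O.
22.99 wt% CaO ÷ 56.077 g/mol = 0.40997 mol, giving 0.40997 Ca and 0.40997 O.
49.53 wt% SiO2 ÷ 60.083 g/mol = 0.82436 mol, giving 0.82436 Si and 1.64872 O.
Oxygen sums to 2.46953; scaling by 6/2.46953 = 2.42961 puts the formula on 6 O.
Fe: 0.34881 × 2.42961 = 0.847 atoms per formula unit.

0.847 Fe apfu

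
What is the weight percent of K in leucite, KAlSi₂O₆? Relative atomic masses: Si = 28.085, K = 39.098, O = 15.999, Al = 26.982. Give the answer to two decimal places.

M(KAlSi₂O₆) = 218.244 g/mol.
K contributes 1 × 39.098 = 39.098 g per mole.
39.098/218.244 = 0.1791 → 17.91%.

17.91 mass %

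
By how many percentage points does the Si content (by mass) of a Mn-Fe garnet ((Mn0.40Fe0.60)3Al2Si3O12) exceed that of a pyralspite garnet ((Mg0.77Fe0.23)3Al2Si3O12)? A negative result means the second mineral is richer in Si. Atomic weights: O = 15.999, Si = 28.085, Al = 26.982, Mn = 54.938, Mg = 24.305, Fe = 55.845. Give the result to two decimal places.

-2.87 percentage points

First mineral: 84.255 g Si in 496.654 g formula = 16.96 wt% Si.
Second mineral: 84.255 g Si in 424.885 g formula = 19.83 wt% Si.
16.96% − 19.83% gives a difference of -2.87 percentage points.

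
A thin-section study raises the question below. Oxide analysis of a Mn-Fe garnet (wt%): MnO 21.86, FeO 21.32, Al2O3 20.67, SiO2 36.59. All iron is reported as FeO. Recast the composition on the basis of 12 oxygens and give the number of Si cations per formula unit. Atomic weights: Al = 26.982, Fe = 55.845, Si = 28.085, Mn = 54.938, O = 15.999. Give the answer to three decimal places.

MnO (M=70.937): mol = 0.30816; Mn = 0.30816, O = 0.30816.
FeO (M=71.844): mol = 0.29675; Fe = 0.29675, O = 0.29675.
Al2O3 (M=101.961): mol = 0.20272; Al = 0.40544, O = 0.60816.
SiO2 (M=60.083): mol = 0.60899; Si = 0.60899, O = 1.21798.
ΣO = 2.43105; factor = 12/ΣO = 4.93614.
Si apfu = 0.60899 × 4.93614 = 3.006.

3.006 Si apfu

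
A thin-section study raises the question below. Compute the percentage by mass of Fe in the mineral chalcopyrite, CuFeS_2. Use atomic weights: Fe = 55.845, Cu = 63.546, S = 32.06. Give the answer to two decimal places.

30.43 wt%

M(CuFeS_2) = 183.511 g/mol.
Fe contributes 1 × 55.845 = 55.845 g per mole.
55.845/183.511 = 0.3043 → 30.43%.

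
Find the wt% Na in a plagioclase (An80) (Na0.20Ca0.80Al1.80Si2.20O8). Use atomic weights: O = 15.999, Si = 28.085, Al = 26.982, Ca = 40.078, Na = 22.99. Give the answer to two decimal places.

Molar mass of Na0.20Ca0.80Al1.80Si2.20O8: 0.20·22.99 + 0.80·40.078 + 1.80·26.982 + 2.20·28.085 + 8·15.999 = 275.007 g/mol.
Mass of Na per formula unit: 0.20 × 22.99 = 4.598 g.
Weight fraction Na = 4.598 / 275.007 = 0.0167.

1.67 wt%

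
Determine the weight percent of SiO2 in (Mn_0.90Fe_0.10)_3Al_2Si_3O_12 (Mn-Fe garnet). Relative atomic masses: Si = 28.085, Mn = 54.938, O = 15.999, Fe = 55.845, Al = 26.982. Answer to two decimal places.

36.39 wt%

Formula mass = 495.293 g/mol.
3 Si → 3.0000 mol SiO2 per formula unit; M(SiO2) = 60.083, so SiO2 mass = 180.249 g.
180.249/495.293 × 100 = 36.39 wt%.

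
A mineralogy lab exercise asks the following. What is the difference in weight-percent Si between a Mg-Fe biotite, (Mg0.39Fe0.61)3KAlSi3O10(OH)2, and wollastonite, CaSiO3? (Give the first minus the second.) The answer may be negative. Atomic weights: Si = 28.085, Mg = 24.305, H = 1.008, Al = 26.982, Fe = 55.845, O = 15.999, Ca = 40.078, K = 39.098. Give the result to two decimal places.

-6.44 percentage points

M((Mg0.39Fe0.61)3KAlSi3O10(OH)2) = 474.972 g/mol, so wt% Si = 84.255/474.972 × 100 = 17.74%.
M(CaSiO3) = 116.160 g/mol, so wt% Si = 28.085/116.160 × 100 = 24.18%.
17.74 − 24.18 = -6.44 pp.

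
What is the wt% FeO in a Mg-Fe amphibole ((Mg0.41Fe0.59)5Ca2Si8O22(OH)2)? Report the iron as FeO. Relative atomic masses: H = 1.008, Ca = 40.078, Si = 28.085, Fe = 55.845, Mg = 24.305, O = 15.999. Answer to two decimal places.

Formula mass = 905.396 g/mol.
2.95 Fe → 2.9500 mol FeO per formula unit; M(FeO) = 71.844, so FeO mass = 211.940 g.
211.940/905.396 × 100 = 23.41 wt%.

23.41 wt%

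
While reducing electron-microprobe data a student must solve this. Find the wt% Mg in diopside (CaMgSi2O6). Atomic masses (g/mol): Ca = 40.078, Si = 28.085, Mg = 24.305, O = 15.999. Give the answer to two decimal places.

Molar mass of CaMgSi2O6: 1*40.078 + 1*24.305 + 2*28.085 + 6*15.999 = 216.547 g/mol.
Mass of Mg per formula unit: 1 × 24.305 = 24.305 g.
Weight fraction Mg = 24.305 / 216.547 = 0.1122.

11.22 mass %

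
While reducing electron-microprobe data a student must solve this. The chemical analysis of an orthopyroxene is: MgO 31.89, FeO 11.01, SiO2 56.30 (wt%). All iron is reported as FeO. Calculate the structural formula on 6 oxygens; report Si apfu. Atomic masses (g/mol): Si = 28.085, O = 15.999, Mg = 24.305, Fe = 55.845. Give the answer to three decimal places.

31.89 wt% MgO ÷ 40.304 g/mol = 0.79124 mol, giving 0.79124 Mg and 0.79124 O.
11.01 wt% FeO ÷ 71.844 g/mol = 0.15325 mol, giving 0.15325 Fe and 0.15325 O.
56.30 wt% SiO2 ÷ 60.083 g/mol = 0.93704 mol, giving 0.93704 Si and 1.87408 O.
Oxygen sums to 2.81857; scaling by 6/2.81857 = 2.12874 puts the formula on 6 O.
Si: 0.93704 × 2.12874 = 1.995 atoms per formula unit.

1.995 Si apfu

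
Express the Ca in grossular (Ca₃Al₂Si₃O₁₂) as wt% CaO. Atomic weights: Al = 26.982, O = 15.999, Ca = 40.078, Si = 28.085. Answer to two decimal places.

M(Ca₃Al₂Si₃O₁₂) = 450.441 g/mol; M(CaO) = 56.077 g/mol.
Moles CaO per formula unit = 3 Ca ÷ 1 = 3.0000.
CaO fraction = (3.0000 × 56.077) / 450.441 = 168.231/450.441 = 0.3735.

37.35 wt%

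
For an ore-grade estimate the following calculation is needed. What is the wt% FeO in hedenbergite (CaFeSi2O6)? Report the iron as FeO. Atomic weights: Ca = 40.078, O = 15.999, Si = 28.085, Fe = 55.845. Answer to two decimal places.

M(CaFeSi2O6) = 248.087 g/mol; M(FeO) = 71.844 g/mol.
Moles FeO per formula unit = 1 Fe ÷ 1 = 1.0000.
FeO fraction = (1.0000 × 71.844) / 248.087 = 71.844/248.087 = 0.2896.

28.96 wt%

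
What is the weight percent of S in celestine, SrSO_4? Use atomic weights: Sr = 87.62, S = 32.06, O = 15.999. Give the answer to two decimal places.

17.45 wt%

M(SrSO_4) = 183.676 g/mol.
S contributes 1 × 32.06 = 32.060 g per mole.
32.060/183.676 = 0.1745 → 17.45%.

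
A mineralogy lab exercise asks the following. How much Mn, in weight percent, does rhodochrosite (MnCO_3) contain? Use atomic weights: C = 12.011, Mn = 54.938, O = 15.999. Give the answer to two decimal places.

47.79 weight percent

Formula mass = 1*54.938 + 1*12.011 + 3*15.999 = 114.946 g/mol, of which 54.938 g is Mn.
So Mn makes up 54.938/114.946 = 0.4779 of the mass, i.e. 47.79%.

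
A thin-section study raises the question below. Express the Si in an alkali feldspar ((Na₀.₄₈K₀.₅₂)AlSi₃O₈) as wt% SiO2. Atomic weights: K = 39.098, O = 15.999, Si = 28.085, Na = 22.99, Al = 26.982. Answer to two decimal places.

66.61 wt%

Molar mass of (Na₀.₄₈K₀.₅₂)AlSi₃O₈ = 0.48×22.99 + 0.52×39.098 + 1×26.982 + 3×28.085 + 8×15.999 = 270.595 g/mol.
Each formula unit contains 3 Si, equivalent to 3/1 = 3.0000 mol SiO2.
M(SiO2) = 1×28.085 + 2×15.999 = 60.083 g/mol.
Mass of SiO2 per formula unit = 3.0000 × 60.083 = 180.249 g.
SiO2 wt% = 180.249 / 270.595 × 100 = 66.61%.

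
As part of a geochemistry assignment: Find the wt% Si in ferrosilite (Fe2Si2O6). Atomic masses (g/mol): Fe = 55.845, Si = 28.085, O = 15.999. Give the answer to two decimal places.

Molar mass of Fe2Si2O6: 2·55.845 + 2·28.085 + 6·15.999 = 263.854 g/mol.
Mass of Si per formula unit: 2 × 28.085 = 56.170 g.
Weight fraction Si = 56.170 / 263.854 = 0.2129.

21.29 weight percent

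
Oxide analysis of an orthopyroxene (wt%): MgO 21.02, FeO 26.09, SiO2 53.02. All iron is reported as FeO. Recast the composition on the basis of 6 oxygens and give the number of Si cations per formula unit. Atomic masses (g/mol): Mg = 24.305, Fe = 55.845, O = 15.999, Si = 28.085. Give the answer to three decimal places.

21.02 wt% MgO ÷ 40.304 g/mol = 0.52154 mol, giving 0.52154 Mg and 0.52154 O.
26.09 wt% FeO ÷ 71.844 g/mol = 0.36315 mol, giving 0.36315 Fe and 0.36315 O.
53.02 wt% SiO2 ÷ 60.083 g/mol = 0.88245 mol, giving 0.88245 Si and 1.76490 O.
Oxygen sums to 2.64959; scaling by 6/2.64959 = 2.26450 puts the formula on 6 O.
Si: 0.88245 × 2.26450 = 1.998 atoms per formula unit.

1.998 Si apfu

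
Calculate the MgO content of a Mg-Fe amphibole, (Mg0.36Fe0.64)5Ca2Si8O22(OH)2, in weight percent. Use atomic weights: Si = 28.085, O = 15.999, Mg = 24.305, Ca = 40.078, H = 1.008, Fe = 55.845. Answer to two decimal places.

7.94 wt%

Molar mass of (Mg0.36Fe0.64)5Ca2Si8O22(OH)2 = 1.80*24.305 + 3.20*55.845 + 2*40.078 + 8*28.085 + 24*15.999 + 2*1.008 = 913.281 g/mol.
Each formula unit contains 1.80 Mg, equivalent to 1.80/1 = 1.8000 mol MgO.
M(MgO) = 1×24.305 + 1×15.999 = 40.304 g/mol.
Mass of MgO per formula unit = 1.8000 × 40.304 = 72.547 g.
MgO wt% = 72.547 / 913.281 × 100 = 7.94%.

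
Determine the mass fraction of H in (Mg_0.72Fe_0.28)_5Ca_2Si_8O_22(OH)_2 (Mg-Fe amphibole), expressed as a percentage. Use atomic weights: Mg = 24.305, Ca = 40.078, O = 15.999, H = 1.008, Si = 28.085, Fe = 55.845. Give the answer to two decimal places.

Formula mass = 3.60×24.305 + 1.40×55.845 + 2×40.078 + 8×28.085 + 24×15.999 + 2×1.008 = 856.509 g/mol, of which 2.016 g is H.
So H makes up 2.016/856.509 = 0.0024 of the mass, i.e. 0.24%.

0.24 weight percent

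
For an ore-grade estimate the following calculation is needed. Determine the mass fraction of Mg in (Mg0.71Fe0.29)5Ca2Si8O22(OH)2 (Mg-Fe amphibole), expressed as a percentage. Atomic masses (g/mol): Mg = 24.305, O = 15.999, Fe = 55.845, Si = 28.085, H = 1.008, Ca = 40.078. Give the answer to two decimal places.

10.06 wt%

M((Mg0.71Fe0.29)5Ca2Si8O22(OH)2) = 858.086 g/mol.
Mg contributes 3.55 × 24.305 = 86.283 g per mole.
86.283/858.086 = 0.1006 → 10.06%.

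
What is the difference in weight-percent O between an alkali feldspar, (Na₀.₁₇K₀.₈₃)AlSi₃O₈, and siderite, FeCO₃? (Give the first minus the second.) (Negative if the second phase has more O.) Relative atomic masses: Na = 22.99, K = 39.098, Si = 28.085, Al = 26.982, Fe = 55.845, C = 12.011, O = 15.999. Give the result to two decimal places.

First mineral: 127.992 g O in 275.589 g formula = 46.44 wt% O.
Second mineral: 47.997 g O in 115.853 g formula = 41.43 wt% O.
46.44% − 41.43% gives a difference of 5.01 percentage points.

5.01 percentage points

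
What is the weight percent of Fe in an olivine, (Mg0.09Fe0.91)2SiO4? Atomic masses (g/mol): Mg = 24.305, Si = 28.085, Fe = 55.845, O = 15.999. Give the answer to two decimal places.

M((Mg0.09Fe0.91)2SiO4) = 198.094 g/mol.
Fe contributes 1.82 × 55.845 = 101.638 g per mole.
101.638/198.094 = 0.5131 → 51.31%.

51.31 weight percent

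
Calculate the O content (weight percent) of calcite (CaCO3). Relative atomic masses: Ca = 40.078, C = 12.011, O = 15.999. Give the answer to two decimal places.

47.96 weight percent

Molar mass of CaCO3: 1*40.078 + 1*12.011 + 3*15.999 = 100.086 g/mol.
Mass of O per formula unit: 3 × 15.999 = 47.997 g.
Weight fraction O = 47.997 / 100.086 = 0.4796.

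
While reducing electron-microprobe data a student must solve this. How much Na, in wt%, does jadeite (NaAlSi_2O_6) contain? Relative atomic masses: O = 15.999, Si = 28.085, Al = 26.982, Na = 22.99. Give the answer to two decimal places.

11.37 wt%

M(NaAlSi_2O_6) = 202.136 g/mol.
Na contributes 1 × 22.99 = 22.990 g per mole.
22.990/202.136 = 0.1137 → 11.37%.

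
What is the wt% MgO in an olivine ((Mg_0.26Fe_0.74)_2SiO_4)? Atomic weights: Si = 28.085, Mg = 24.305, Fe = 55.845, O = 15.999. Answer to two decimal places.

M((Mg_0.26Fe_0.74)_2SiO_4) = 187.370 g/mol; M(MgO) = 40.304 g/mol.
Moles MgO per formula unit = 0.52 Mg ÷ 1 = 0.5200.
MgO fraction = (0.5200 × 40.304) / 187.370 = 20.958/187.370 = 0.1119.

11.19 wt%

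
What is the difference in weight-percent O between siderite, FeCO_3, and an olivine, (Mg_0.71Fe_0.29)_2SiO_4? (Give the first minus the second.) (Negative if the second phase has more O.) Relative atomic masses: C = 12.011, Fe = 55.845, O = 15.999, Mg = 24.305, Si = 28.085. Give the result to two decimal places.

O in FeCO_3: molar mass 115.853 g/mol; 3×15.999 = 47.997 g → 41.43 wt%.
O in (Mg_0.71Fe_0.29)_2SiO_4: molar mass 158.984 g/mol; 4×15.999 = 63.996 g → 40.25 wt%.
Difference = 41.43 − 40.25 = 1.18 percentage points.

1.18 percentage points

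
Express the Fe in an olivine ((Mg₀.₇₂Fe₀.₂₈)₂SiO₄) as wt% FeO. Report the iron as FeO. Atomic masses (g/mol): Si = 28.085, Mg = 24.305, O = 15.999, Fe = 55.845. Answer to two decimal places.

Molar mass of (Mg₀.₇₂Fe₀.₂₈)₂SiO₄ = 1.44×24.305 + 0.56×55.845 + 1×28.085 + 4×15.999 = 158.353 g/mol.
Each formula unit contains 0.56 Fe, equivalent to 0.56/1 = 0.5600 mol FeO.
M(FeO) = 1×55.845 + 1×15.999 = 71.844 g/mol.
Mass of FeO per formula unit = 0.5600 × 71.844 = 40.233 g.
FeO wt% = 40.233 / 158.353 × 100 = 25.41%.

25.41 wt%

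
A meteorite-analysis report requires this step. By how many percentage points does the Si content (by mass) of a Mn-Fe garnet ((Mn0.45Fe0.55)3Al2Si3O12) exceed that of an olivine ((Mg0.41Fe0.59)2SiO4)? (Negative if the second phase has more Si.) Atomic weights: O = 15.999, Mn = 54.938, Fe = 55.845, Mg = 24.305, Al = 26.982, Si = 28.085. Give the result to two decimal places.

1.18 percentage points

Si in (Mn0.45Fe0.55)3Al2Si3O12: molar mass 496.518 g/mol; 3×28.085 = 84.255 g → 16.97 wt%.
Si in (Mg0.41Fe0.59)2SiO4: molar mass 177.908 g/mol; 1×28.085 = 28.085 g → 15.79 wt%.
Difference = 16.97 − 15.79 = 1.18 percentage points.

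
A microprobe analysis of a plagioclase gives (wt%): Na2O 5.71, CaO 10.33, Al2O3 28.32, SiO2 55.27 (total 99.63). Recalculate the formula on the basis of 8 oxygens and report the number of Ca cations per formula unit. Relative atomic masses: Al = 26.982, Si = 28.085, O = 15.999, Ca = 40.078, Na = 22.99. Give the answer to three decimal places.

0.500 Ca apfu

Na2O (M=61.979): mol = 0.09213; Na = 0.18426, O = 0.09213.
CaO (M=56.077): mol = 0.18421; Ca = 0.18421, O = 0.18421.
Al2O3 (M=101.961): mol = 0.27775; Al = 0.55550, O = 0.83325.
SiO2 (M=60.083): mol = 0.91989; Si = 0.91989, O = 1.83978.
ΣO = 2.94937; factor = 8/ΣO = 2.71244.
Ca apfu = 0.18421 × 2.71244 = 0.500.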